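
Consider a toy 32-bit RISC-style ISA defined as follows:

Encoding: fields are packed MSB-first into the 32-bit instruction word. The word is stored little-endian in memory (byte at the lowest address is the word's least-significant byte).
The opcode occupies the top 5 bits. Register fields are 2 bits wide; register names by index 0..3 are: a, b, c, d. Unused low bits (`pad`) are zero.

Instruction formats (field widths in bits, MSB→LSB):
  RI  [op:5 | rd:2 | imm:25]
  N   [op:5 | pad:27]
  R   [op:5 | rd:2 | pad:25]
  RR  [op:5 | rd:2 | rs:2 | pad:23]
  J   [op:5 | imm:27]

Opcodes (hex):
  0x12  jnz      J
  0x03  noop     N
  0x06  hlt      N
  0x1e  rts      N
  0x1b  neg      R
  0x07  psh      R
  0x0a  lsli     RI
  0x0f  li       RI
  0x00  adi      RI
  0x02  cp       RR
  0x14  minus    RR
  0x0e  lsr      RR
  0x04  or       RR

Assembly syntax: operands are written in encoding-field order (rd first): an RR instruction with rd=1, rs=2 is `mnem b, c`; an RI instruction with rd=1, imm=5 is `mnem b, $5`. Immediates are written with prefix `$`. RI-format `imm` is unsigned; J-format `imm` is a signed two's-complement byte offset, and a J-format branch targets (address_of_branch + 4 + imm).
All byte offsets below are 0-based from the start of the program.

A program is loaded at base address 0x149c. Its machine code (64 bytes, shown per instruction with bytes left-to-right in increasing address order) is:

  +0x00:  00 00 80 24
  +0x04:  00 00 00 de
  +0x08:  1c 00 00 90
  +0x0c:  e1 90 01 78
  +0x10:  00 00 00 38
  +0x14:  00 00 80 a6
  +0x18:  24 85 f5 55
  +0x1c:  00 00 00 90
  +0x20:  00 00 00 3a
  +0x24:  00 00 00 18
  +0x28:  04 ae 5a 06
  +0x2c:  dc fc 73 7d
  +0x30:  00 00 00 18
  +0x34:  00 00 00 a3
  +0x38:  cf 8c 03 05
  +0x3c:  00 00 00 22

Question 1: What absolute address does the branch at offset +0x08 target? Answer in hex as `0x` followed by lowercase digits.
[08] 1c 00 00 90 → 0x9000001c
  opcode bits[31:27]=0x12: jnz/J
  [26:0] imm=28 = $28
  target = base 0x149c + off 0x08 + 4 + imm 28 = 0x14c4

0x14c4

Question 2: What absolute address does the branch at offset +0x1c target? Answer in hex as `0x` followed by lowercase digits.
@+1c  little-endian(00 00 00 90) = 0x90000000
  op=0x90000000>>27=0x12 ⇒ jnz (J)
  [26:0] imm=0 = $0
  target = base 0x149c + off 0x1c + 4 + imm 0 = 0x14bc

0x14bc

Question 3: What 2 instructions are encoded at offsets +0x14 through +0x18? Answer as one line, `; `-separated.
[14] 00 00 80 a6 → 0xa6800000
  opcode bits[31:27]=0x14: minus/RR
  [26:25] rd=3 = d
  [24:23] rs=1 = b
[18] 24 85 f5 55 → 0x55f58524
  opcode bits[31:27]=0xa: lsli/RI
  [26:25] rd=2 = c
  [24:0] imm=32867620 = $32867620

minus d, b; lsli c, $32867620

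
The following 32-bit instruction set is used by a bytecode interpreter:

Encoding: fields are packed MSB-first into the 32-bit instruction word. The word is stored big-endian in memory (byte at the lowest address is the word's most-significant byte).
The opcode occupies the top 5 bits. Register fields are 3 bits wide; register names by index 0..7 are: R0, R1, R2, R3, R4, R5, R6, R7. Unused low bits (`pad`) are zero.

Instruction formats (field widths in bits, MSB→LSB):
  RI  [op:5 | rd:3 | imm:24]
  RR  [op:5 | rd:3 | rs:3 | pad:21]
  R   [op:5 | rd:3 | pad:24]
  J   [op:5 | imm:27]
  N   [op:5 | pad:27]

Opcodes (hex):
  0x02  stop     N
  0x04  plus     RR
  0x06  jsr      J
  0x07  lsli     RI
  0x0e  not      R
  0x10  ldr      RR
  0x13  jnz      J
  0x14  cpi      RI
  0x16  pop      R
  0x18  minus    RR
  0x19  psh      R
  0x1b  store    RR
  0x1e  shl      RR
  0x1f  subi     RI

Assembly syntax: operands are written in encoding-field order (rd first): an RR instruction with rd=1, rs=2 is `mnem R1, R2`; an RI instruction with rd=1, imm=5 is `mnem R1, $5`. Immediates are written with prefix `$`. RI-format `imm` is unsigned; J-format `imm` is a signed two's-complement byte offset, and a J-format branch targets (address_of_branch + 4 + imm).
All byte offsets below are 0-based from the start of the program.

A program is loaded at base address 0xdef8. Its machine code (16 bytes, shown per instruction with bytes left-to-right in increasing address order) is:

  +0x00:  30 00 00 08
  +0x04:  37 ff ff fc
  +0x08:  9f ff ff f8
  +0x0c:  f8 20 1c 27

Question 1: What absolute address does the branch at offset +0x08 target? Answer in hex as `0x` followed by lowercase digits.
+0x08: 9f ff ff f8 ⇒ word 0x9ffffff8 (big)
  op=0x9ffffff8>>27=0x13 ⇒ jnz (J)
  [26:0] imm=134217720 (s27→-8) = $-8
  target = base 0xdef8 + off 0x08 + 4 + imm -8 = 0xdefc

0xdefc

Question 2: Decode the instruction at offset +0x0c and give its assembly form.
[0c] f8 20 1c 27 → 0xf8201c27
  top 5b → 0x1f → subi [RI]
  rd: (w>>24)&0x7=0x0 → R0
  imm: (w>>0)&0xffffff=0x201c27 → $2104359

subi R0, $2104359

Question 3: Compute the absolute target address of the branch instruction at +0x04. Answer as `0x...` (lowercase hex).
0xdefc

@+04  big-endian(37 ff ff fc) = 0x37fffffc
  op=0x37fffffc>>27=0x6 ⇒ jsr (J)
  [26:0] imm=134217724 (s27→-4) = $-4
  target = base 0xdef8 + off 0x04 + 4 + imm -4 = 0xdefc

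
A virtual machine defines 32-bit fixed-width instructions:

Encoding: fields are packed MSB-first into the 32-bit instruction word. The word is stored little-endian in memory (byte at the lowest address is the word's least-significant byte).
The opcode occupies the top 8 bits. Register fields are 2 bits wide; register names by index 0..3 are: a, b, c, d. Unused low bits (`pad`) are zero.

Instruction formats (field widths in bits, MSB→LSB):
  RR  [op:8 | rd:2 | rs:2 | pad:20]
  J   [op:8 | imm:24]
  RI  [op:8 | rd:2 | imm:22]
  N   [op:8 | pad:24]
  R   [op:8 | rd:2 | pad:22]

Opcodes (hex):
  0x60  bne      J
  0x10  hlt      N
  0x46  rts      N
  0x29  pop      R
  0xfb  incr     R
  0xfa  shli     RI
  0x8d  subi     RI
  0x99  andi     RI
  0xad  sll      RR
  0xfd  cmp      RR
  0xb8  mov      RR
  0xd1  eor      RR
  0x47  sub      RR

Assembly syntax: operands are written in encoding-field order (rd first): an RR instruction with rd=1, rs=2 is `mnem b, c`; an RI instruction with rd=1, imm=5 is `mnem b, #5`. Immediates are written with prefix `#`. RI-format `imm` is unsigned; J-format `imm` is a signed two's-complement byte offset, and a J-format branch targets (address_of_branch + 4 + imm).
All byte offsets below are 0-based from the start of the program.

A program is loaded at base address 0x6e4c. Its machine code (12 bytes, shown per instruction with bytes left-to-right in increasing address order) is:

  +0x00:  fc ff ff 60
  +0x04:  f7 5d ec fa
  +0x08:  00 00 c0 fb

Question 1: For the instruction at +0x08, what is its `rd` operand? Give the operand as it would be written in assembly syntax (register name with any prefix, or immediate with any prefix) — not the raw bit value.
d

@+08  little-endian(00 00 c0 fb) = 0xfbc00000
  opcode bits[31:24]=0xfb: incr/R
  [23:22] rd=3 = d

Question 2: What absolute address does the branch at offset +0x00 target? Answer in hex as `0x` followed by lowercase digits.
0x6e4c

off 0x00: read fc ff ff 60 as little → 0x60fffffc
  opcode bits[31:24]=0x60: bne/J
  [23:0] imm=16777212 (s24→-4) = #-4
  target = base 0x6e4c + off 0x00 + 4 + imm -4 = 0x6e4c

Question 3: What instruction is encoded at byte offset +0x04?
off 0x04: read f7 5d ec fa as little → 0xfaec5df7
  opcode bits[31:24]=0xfa: shli/RI
  rd: (w>>22)&0x3=0x3 → d
  imm: (w>>0)&0x3fffff=0x2c5df7 → #2907639

shli d, #2907639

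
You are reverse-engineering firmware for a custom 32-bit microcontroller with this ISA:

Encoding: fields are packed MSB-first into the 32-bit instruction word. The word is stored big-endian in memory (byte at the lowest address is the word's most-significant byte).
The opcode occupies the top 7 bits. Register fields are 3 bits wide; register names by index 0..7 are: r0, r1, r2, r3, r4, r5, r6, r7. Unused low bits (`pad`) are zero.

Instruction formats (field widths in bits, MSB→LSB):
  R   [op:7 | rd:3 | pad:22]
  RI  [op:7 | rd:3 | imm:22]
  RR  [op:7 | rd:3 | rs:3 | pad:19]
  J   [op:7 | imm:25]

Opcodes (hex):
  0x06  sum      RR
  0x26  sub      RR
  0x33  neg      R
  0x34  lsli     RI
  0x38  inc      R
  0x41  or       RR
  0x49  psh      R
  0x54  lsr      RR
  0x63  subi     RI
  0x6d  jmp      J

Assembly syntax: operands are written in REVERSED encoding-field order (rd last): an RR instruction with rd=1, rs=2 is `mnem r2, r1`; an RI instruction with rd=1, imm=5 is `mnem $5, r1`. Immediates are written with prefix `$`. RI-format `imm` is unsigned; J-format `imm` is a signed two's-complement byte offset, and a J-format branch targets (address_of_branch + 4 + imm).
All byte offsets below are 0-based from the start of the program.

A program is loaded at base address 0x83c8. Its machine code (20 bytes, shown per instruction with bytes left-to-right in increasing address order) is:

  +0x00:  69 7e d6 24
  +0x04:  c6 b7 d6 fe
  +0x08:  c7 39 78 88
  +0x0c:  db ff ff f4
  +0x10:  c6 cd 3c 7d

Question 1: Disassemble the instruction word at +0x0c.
+0x0c: db ff ff f4 ⇒ word 0xdbfffff4 (big)
  opcode bits[31:25]=0x6d: jmp/J
  [24:0] imm=33554420 (s25→-12) = $-12

jmp $-12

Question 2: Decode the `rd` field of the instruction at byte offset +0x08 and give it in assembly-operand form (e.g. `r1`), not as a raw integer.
r4

+0x08: c7 39 78 88 ⇒ word 0xc7397888 (big)
  op=0xc7397888>>25=0x63 ⇒ subi (RI)
  rd@[24:22]=0x4 ⇒ r4
  imm@[21:0]=0x397888 ⇒ $3766408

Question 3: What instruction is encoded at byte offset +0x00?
lsli $4118052, r5

@+00  big-endian(69 7e d6 24) = 0x697ed624
  top 7b → 0x34 → lsli [RI]
  rd@[24:22]=0x5 ⇒ r5
  imm@[21:0]=0x3ed624 ⇒ $4118052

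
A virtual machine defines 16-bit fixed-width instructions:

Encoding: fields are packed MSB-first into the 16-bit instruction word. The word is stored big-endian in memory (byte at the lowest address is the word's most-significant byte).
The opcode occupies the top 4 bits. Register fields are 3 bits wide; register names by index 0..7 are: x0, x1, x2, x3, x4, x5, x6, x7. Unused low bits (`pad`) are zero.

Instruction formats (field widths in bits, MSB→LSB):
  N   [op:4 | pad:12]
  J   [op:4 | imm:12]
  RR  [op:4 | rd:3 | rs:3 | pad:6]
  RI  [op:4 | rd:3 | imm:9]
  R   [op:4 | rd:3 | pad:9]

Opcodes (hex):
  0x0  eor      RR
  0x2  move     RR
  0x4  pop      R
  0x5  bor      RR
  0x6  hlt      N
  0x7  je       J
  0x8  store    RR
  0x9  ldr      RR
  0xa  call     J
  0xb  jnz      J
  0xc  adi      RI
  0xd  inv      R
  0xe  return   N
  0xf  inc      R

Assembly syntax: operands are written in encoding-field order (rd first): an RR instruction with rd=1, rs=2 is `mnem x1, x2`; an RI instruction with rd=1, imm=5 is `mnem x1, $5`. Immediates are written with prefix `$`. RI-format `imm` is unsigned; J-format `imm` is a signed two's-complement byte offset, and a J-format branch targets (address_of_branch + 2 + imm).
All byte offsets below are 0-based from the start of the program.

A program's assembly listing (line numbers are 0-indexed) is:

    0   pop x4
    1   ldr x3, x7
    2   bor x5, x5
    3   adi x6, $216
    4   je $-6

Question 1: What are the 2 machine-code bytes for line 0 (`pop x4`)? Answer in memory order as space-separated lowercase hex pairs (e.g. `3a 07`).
0. pop fields op=0x4:4|rd=4:3|pad=0:9 → word 4800h → 48 00

48 00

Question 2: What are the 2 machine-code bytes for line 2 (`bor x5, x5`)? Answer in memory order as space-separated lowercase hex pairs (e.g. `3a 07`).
5b 40

line 2 (bor): pack op=0x5:4|rd=5:3|rs=5:3|pad=0:6 = 0x5b40; big→ 5b 40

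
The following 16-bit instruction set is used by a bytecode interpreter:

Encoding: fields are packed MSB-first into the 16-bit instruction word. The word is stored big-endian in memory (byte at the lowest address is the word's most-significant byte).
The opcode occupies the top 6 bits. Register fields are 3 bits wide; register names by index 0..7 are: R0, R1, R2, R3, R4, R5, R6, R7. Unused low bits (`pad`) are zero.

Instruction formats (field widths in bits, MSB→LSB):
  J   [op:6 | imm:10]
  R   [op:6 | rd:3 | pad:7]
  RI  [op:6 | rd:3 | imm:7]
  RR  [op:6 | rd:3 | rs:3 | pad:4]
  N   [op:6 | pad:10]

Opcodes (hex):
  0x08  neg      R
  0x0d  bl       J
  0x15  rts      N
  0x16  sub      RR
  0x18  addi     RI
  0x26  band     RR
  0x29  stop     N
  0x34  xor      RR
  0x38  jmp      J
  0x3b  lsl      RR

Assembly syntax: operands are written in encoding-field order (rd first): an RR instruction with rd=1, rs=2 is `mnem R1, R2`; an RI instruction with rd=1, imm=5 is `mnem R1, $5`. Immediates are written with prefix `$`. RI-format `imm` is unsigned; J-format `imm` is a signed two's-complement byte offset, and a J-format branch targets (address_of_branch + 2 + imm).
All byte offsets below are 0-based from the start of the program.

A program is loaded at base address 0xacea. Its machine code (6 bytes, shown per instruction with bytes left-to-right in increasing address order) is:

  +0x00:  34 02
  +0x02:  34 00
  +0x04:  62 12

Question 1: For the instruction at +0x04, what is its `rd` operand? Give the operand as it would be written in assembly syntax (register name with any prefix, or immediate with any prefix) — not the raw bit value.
R4

[04] 62 12 → 0x6212
  opcode bits[15:10]=0x18: addi/RI
  [9:7] rd=4 = R4
  [6:0] imm=18 = $18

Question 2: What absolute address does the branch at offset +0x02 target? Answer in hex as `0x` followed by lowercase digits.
0xacee

+0x02: 34 00 ⇒ word 0x3400 (big)
  op=0x3400>>10=0xd ⇒ bl (J)
  [9:0] imm=0 = $0
  target = base 0xacea + off 0x02 + 2 + imm 0 = 0xacee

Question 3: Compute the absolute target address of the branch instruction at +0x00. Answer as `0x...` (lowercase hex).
[00] 34 02 → 0x3402
  opcode bits[15:10]=0xd: bl/J
  imm: (w>>0)&0x3ff=0x2 → $2
  target = base 0xacea + off 0x00 + 2 + imm 2 = 0xacee

0xacee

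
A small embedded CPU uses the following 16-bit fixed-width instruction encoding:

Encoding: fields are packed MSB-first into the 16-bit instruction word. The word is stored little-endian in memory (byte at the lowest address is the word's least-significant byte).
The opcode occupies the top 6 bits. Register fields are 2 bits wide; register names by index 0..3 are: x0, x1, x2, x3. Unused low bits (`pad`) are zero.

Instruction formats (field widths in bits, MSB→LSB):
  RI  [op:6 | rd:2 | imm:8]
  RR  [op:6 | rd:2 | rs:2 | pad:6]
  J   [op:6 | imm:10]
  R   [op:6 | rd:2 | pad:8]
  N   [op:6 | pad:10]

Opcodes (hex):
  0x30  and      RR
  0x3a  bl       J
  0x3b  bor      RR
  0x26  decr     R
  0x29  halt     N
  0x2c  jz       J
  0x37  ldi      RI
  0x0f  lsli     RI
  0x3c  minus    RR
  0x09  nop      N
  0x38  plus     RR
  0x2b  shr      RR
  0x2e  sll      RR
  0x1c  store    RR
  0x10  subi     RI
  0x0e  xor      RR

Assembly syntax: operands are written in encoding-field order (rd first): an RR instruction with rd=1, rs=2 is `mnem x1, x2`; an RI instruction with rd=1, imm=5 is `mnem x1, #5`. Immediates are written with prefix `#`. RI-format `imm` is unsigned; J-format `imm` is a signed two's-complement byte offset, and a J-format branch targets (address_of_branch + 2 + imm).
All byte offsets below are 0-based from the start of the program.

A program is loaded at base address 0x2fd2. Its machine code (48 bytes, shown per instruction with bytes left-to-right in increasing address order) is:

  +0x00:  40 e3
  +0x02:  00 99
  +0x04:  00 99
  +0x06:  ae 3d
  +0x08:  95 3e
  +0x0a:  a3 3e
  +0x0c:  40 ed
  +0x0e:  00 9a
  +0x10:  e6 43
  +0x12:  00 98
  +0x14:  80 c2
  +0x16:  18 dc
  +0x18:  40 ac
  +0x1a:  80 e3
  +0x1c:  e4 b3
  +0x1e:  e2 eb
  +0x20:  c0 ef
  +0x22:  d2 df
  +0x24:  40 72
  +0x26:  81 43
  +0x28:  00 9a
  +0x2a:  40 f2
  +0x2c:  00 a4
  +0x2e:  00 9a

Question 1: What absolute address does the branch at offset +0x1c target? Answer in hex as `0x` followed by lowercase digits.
[1c] e4 b3 → 0xb3e4
  opcode bits[15:10]=0x2c: jz/J
  imm@[9:0]=0x3e4 (s10→-28) ⇒ #-28
  target = base 0x2fd2 + off 0x1c + 2 + imm -28 = 0x2fd4

0x2fd4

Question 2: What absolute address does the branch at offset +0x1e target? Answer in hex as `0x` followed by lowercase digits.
0x2fd4

off 0x1e: read e2 eb as little → 0xebe2
  opcode bits[15:10]=0x3a: bl/J
  imm: (w>>0)&0x3ff=0x3e2 (s10→-30) → #-30
  target = base 0x2fd2 + off 0x1e + 2 + imm -30 = 0x2fd4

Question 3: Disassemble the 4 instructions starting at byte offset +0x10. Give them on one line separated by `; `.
subi x3, #230; decr x0; and x2, x2; ldi x0, #24

off 0x10: read e6 43 as little → 0x43e6
  op=0x43e6>>10=0x10 ⇒ subi (RI)
  rd: (w>>8)&0x3=0x3 → x3
  imm: (w>>0)&0xff=0xe6 → #230
off 0x12: read 00 98 as little → 0x9800
  op=0x9800>>10=0x26 ⇒ decr (R)
  rd: (w>>8)&0x3=0x0 → x0
off 0x14: read 80 c2 as little → 0xc280
  op=0xc280>>10=0x30 ⇒ and (RR)
  rd: (w>>8)&0x3=0x2 → x2
  rs: (w>>6)&0x3=0x2 → x2
off 0x16: read 18 dc as little → 0xdc18
  op=0xdc18>>10=0x37 ⇒ ldi (RI)
  rd: (w>>8)&0x3=0x0 → x0
  imm: (w>>0)&0xff=0x18 → #24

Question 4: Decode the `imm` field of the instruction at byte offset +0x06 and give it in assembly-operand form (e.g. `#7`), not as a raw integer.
off 0x06: read ae 3d as little → 0x3dae
  op=0x3dae>>10=0xf ⇒ lsli (RI)
  rd: (w>>8)&0x3=0x1 → x1
  imm: (w>>0)&0xff=0xae → #174

#174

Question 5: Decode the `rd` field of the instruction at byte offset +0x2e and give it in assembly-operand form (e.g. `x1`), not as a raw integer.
x2

[2e] 00 9a → 0x9a00
  opcode bits[15:10]=0x26: decr/R
  rd@[9:8]=0x2 ⇒ x2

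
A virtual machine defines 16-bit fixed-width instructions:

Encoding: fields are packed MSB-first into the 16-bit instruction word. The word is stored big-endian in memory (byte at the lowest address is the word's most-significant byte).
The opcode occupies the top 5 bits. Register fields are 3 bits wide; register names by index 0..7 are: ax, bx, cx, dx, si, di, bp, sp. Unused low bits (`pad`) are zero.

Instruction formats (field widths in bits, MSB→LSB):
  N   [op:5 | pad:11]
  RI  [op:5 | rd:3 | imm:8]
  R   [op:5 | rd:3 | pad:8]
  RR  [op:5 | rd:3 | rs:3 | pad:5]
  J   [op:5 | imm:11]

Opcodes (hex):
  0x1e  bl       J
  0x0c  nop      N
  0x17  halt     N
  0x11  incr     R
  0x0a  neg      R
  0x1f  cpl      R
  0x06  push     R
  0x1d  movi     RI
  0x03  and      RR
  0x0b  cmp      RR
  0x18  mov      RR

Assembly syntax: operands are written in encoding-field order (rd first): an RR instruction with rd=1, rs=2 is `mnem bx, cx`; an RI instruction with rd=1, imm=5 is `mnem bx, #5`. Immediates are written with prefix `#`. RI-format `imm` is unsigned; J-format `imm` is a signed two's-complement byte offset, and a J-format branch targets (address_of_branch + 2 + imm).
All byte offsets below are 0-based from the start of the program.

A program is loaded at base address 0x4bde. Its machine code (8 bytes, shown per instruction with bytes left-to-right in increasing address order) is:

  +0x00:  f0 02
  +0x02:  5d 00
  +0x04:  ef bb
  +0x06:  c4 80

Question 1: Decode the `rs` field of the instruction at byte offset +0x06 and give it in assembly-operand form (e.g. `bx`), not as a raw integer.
@+06  big-endian(c4 80) = 0xc480
  top 5b → 0x18 → mov [RR]
  rd@[10:8]=0x4 ⇒ si
  rs@[7:5]=0x4 ⇒ si

si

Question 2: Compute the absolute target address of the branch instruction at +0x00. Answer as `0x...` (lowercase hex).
+0x00: f0 02 ⇒ word 0xf002 (big)
  top 5b → 0x1e → bl [J]
  [10:0] imm=2 = #2
  target = base 0x4bde + off 0x00 + 2 + imm 2 = 0x4be2

0x4be2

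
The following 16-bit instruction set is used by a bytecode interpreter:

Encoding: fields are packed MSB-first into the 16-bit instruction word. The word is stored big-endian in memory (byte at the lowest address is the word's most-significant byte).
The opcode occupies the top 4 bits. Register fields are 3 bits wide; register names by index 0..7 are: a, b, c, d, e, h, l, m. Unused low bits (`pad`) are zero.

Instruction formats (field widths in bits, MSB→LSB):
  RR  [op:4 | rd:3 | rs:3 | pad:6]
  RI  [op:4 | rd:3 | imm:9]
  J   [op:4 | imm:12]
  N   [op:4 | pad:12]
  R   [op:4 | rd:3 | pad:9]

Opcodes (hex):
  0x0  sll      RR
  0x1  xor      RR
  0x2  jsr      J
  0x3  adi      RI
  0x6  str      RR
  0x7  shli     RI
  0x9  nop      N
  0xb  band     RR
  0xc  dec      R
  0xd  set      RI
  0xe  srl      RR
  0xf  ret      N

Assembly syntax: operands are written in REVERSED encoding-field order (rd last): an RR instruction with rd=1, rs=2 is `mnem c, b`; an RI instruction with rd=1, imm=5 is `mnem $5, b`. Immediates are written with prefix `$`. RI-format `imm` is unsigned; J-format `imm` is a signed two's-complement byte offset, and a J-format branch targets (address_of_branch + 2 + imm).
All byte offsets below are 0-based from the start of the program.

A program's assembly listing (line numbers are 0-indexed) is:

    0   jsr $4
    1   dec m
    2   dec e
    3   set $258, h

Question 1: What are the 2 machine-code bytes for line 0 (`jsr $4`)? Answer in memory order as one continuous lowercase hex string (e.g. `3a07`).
L0: jsr op=0x2:4|imm=4:12 ⇒ 0x2004 ⇒ big 20 04

2004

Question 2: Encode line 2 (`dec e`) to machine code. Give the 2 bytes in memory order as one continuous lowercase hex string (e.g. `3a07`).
2. dec fields op=0xc:4|rd=4:3|pad=0:9 → word c800h → c8 00

c800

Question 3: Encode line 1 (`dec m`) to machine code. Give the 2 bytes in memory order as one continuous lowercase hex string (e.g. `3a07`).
line 1 (dec): pack op=0xc:4|rd=7:3|pad=0:9 = 0xce00; big→ ce 00

ce00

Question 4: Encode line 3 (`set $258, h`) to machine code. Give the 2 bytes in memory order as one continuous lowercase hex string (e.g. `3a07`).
L3: set op=0xd:4|rd=5:3|imm=258:9 ⇒ 0xdb02 ⇒ big db 02

db02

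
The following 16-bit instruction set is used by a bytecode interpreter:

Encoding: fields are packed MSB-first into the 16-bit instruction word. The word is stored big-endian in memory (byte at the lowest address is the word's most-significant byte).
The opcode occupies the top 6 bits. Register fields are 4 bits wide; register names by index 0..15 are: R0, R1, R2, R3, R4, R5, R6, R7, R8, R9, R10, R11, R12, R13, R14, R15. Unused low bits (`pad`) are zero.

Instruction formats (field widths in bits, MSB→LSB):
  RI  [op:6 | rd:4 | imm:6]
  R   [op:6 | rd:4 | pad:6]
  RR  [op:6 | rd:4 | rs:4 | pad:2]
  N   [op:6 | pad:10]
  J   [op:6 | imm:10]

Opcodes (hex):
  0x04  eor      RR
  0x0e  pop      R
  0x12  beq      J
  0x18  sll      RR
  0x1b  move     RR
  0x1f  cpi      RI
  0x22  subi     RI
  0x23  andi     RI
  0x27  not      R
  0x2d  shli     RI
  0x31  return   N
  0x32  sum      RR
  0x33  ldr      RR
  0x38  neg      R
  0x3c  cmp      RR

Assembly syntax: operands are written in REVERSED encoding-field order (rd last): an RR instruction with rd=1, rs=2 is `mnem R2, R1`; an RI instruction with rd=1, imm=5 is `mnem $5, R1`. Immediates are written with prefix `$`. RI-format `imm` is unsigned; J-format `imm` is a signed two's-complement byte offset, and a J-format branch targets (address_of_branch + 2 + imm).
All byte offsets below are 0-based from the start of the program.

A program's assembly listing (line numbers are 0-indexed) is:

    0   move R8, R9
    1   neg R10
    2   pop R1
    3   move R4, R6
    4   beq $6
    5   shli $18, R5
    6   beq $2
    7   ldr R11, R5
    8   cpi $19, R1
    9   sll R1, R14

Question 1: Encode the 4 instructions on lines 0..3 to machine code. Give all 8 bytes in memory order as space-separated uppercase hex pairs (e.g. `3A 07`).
6E 60 E2 80 38 40 6D 90

L0: move op=0x1b:6|rd=9:4|rs=8:4|pad=0:2 ⇒ 0x6e60 ⇒ big 6e 60
L1: neg op=0x38:6|rd=10:4|pad=0:6 ⇒ 0xe280 ⇒ big e2 80
L2: pop op=0xe:6|rd=1:4|pad=0:6 ⇒ 0x3840 ⇒ big 38 40
L3: move op=0x1b:6|rd=6:4|rs=4:4|pad=0:2 ⇒ 0x6d90 ⇒ big 6d 90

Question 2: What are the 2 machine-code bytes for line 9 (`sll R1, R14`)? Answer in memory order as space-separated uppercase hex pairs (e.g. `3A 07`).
line 9 (sll): pack op=0x18:6|rd=14:4|rs=1:4|pad=0:2 = 0x6384; big→ 63 84

63 84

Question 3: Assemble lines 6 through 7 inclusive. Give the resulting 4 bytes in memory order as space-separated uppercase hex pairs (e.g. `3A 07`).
L6: beq op=0x12:6|imm=2:10 ⇒ 0x4802 ⇒ big 48 02
L7: ldr op=0x33:6|rd=5:4|rs=11:4|pad=0:2 ⇒ 0xcd6c ⇒ big cd 6c

48 02 CD 6C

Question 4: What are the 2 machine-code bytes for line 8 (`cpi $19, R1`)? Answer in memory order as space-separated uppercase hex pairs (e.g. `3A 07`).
7C 53

L8: cpi op=0x1f:6|rd=1:4|imm=19:6 ⇒ 0x7c53 ⇒ big 7c 53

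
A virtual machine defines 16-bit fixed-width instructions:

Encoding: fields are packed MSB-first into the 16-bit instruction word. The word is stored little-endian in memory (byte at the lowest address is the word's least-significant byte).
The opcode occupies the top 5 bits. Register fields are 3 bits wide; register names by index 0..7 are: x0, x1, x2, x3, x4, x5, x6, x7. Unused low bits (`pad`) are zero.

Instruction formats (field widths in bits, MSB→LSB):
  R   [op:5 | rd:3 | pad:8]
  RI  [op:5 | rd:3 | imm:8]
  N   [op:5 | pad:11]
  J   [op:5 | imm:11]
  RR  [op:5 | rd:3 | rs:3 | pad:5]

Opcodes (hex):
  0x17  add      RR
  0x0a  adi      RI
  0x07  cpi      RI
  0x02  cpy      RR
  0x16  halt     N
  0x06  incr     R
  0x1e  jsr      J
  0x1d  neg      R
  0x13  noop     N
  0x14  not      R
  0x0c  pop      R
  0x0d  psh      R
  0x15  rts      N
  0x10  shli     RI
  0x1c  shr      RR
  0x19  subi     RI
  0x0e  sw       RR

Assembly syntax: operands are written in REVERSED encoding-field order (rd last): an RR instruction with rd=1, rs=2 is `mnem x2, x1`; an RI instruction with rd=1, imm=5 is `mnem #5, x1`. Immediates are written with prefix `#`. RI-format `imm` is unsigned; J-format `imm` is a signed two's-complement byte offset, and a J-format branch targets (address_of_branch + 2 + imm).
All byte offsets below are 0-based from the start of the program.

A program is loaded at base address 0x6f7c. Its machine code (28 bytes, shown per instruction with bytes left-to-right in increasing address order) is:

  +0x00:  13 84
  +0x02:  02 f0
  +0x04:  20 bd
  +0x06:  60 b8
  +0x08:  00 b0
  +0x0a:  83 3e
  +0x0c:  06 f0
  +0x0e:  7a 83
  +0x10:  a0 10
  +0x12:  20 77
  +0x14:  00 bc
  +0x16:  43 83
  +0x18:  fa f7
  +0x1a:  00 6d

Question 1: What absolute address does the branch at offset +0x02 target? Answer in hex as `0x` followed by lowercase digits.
0x6f82

+0x02: 02 f0 ⇒ word 0xf002 (little)
  op=0xf002>>11=0x1e ⇒ jsr (J)
  [10:0] imm=2 = #2
  target = base 0x6f7c + off 0x02 + 2 + imm 2 = 0x6f82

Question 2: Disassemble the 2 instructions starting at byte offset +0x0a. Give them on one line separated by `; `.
cpi #131, x6; jsr #6

+0x0a: 83 3e ⇒ word 0x3e83 (little)
  opcode bits[15:11]=0x7: cpi/RI
  rd@[10:8]=0x6 ⇒ x6
  imm@[7:0]=0x83 ⇒ #131
+0x0c: 06 f0 ⇒ word 0xf006 (little)
  opcode bits[15:11]=0x1e: jsr/J
  imm@[10:0]=0x6 ⇒ #6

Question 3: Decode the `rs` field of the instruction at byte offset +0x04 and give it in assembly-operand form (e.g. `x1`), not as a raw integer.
x1

+0x04: 20 bd ⇒ word 0xbd20 (little)
  top 5b → 0x17 → add [RR]
  rd: (w>>8)&0x7=0x5 → x5
  rs: (w>>5)&0x7=0x1 → x1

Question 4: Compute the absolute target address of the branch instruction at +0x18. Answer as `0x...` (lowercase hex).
0x6f90

[18] fa f7 → 0xf7fa
  op=0xf7fa>>11=0x1e ⇒ jsr (J)
  imm: (w>>0)&0x7ff=0x7fa (s11→-6) → #-6
  target = base 0x6f7c + off 0x18 + 2 + imm -6 = 0x6f90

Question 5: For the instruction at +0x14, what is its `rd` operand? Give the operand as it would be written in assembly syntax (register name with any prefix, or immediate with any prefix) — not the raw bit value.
+0x14: 00 bc ⇒ word 0xbc00 (little)
  opcode bits[15:11]=0x17: add/RR
  rd@[10:8]=0x4 ⇒ x4
  rs@[7:5]=0x0 ⇒ x0

x4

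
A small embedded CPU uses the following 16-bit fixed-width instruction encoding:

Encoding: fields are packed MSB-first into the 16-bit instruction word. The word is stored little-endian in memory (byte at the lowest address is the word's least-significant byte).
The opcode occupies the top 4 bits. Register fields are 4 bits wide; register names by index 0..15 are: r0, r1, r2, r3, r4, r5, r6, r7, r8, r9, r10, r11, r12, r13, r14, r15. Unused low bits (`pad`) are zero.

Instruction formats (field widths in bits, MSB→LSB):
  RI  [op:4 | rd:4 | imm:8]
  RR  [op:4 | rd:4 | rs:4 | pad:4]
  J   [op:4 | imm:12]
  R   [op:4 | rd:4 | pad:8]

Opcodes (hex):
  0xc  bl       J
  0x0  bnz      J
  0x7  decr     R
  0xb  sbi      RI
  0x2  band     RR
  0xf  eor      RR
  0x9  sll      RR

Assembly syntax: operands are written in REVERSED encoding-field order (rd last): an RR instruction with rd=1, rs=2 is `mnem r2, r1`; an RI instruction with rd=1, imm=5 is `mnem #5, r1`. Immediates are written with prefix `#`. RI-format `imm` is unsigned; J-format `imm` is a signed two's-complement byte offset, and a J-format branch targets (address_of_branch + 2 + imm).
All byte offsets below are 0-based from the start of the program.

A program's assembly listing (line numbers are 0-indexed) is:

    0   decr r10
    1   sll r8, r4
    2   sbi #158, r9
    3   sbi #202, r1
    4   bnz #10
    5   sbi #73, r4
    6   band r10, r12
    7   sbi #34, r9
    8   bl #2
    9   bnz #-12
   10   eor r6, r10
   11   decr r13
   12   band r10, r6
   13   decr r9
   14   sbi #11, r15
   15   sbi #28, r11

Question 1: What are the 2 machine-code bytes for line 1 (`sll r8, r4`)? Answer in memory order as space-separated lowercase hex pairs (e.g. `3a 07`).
80 94

L1: sll op=0x9:4|rd=4:4|rs=8:4|pad=0:4 ⇒ 0x9480 ⇒ little 80 94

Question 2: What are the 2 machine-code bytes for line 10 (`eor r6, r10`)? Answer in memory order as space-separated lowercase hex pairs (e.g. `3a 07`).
60 fa

line 10 (eor): pack op=0xf:4|rd=10:4|rs=6:4|pad=0:4 = 0xfa60; little→ 60 fa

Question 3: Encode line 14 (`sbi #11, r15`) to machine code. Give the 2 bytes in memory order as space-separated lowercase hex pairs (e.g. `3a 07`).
14. sbi fields op=0xb:4|rd=15:4|imm=11:8 → word bf0bh → 0b bf

0b bf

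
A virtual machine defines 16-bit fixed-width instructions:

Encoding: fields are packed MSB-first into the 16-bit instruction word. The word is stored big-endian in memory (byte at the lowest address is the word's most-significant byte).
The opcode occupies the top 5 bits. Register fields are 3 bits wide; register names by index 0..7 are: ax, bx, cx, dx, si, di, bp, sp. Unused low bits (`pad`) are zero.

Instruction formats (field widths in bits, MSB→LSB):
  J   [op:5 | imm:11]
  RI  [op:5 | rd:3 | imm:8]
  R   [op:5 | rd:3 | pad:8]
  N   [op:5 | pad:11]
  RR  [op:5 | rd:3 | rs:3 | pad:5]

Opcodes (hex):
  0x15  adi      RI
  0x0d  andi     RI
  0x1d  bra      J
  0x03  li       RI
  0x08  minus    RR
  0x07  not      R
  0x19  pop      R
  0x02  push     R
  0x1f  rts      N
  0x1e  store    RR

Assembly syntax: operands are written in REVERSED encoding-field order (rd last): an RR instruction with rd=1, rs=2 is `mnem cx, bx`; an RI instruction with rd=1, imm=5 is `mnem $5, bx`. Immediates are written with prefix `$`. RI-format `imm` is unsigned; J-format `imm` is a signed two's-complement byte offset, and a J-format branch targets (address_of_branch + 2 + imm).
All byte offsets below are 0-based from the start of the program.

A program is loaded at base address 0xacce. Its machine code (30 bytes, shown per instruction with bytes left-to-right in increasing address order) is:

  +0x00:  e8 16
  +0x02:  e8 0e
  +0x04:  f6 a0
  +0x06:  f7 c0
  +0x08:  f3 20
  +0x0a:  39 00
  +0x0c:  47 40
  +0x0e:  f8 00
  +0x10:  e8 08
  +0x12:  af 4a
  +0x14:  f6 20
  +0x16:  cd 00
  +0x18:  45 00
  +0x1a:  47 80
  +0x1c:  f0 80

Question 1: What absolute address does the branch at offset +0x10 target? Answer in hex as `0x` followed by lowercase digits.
0xace8

+0x10: e8 08 ⇒ word 0xe808 (big)
  opcode bits[15:11]=0x1d: bra/J
  imm: (w>>0)&0x7ff=0x8 → $8
  target = base 0xacce + off 0x10 + 2 + imm 8 = 0xace8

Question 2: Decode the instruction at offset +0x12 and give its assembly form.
[12] af 4a → 0xaf4a
  opcode bits[15:11]=0x15: adi/RI
  [10:8] rd=7 = sp
  [7:0] imm=74 = $74

adi $74, sp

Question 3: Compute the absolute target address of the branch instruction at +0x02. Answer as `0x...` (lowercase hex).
0xace0

+0x02: e8 0e ⇒ word 0xe80e (big)
  top 5b → 0x1d → bra [J]
  imm@[10:0]=0xe ⇒ $14
  target = base 0xacce + off 0x02 + 2 + imm 14 = 0xace0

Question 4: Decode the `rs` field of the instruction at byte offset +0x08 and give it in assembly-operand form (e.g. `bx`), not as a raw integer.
[08] f3 20 → 0xf320
  opcode bits[15:11]=0x1e: store/RR
  rd: (w>>8)&0x7=0x3 → dx
  rs: (w>>5)&0x7=0x1 → bx

bx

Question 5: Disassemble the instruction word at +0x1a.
minus si, sp

+0x1a: 47 80 ⇒ word 0x4780 (big)
  opcode bits[15:11]=0x8: minus/RR
  [10:8] rd=7 = sp
  [7:5] rs=4 = si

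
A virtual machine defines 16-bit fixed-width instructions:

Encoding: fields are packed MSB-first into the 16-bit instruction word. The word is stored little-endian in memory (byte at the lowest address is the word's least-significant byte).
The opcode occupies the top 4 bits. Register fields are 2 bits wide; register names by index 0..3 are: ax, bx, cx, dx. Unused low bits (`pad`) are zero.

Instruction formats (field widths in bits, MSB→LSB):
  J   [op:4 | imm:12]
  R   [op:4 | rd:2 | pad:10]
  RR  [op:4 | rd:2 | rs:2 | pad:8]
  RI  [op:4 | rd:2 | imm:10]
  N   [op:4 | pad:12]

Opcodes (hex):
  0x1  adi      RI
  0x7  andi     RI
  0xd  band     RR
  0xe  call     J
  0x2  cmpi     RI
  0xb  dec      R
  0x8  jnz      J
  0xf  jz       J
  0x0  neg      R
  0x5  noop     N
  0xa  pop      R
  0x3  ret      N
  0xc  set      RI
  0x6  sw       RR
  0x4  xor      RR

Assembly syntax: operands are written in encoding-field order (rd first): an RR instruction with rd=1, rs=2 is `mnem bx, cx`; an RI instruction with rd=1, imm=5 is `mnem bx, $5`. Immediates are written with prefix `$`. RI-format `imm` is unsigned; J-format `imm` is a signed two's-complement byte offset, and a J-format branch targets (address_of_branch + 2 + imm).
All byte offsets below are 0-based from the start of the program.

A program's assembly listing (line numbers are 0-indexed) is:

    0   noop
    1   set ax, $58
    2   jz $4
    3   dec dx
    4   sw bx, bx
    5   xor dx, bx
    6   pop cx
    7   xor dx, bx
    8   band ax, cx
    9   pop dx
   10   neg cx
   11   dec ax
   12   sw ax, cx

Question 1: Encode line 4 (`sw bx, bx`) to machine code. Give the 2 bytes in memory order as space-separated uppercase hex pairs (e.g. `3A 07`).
00 65

line 4 (sw): pack op=0x6:4|rd=1:2|rs=1:2|pad=0:8 = 0x6500; little→ 00 65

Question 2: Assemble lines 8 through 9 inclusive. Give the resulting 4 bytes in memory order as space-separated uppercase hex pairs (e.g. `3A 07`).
00 D2 00 AC

8. band fields op=0xd:4|rd=0:2|rs=2:2|pad=0:8 → word d200h → 00 d2
9. pop fields op=0xa:4|rd=3:2|pad=0:10 → word ac00h → 00 ac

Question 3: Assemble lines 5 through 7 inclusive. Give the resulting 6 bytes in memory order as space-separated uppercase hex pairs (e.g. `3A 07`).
00 4D 00 A8 00 4D

5. xor fields op=0x4:4|rd=3:2|rs=1:2|pad=0:8 → word 4d00h → 00 4d
6. pop fields op=0xa:4|rd=2:2|pad=0:10 → word a800h → 00 a8
7. xor fields op=0x4:4|rd=3:2|rs=1:2|pad=0:8 → word 4d00h → 00 4d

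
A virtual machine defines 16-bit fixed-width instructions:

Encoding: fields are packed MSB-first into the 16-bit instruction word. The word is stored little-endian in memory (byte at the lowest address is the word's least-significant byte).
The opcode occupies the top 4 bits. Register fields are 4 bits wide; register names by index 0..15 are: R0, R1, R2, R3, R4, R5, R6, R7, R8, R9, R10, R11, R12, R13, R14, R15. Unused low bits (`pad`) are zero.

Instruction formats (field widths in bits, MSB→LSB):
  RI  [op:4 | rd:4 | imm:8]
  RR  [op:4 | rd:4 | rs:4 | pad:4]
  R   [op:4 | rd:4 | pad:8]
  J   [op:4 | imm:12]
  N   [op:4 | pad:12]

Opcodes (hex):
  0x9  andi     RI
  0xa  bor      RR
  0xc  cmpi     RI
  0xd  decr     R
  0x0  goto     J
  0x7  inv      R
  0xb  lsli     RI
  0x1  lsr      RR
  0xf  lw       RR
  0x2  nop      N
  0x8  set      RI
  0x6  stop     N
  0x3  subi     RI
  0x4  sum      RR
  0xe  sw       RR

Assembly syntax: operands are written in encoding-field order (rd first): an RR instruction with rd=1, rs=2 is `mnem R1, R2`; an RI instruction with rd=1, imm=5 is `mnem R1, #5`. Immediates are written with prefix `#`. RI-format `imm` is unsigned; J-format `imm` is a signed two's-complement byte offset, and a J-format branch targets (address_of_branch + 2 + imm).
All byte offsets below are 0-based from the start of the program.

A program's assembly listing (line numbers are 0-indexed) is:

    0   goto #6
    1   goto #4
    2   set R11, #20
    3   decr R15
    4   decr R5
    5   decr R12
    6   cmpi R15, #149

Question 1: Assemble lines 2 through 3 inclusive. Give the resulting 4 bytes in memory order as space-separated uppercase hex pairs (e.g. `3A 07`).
2. set fields op=0x8:4|rd=11:4|imm=20:8 → word 8b14h → 14 8b
3. decr fields op=0xd:4|rd=15:4|pad=0:8 → word df00h → 00 df

14 8B 00 DF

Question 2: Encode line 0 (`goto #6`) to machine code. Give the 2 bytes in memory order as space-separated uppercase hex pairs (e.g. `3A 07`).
06 00

0. goto fields op=0x0:4|imm=6:12 → word 0006h → 06 00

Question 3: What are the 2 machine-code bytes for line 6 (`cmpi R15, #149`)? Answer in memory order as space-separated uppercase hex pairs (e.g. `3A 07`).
95 CF

6. cmpi fields op=0xc:4|rd=15:4|imm=149:8 → word cf95h → 95 cf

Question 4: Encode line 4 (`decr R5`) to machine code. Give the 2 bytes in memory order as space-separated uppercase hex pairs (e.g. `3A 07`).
4. decr fields op=0xd:4|rd=5:4|pad=0:8 → word d500h → 00 d5

00 D5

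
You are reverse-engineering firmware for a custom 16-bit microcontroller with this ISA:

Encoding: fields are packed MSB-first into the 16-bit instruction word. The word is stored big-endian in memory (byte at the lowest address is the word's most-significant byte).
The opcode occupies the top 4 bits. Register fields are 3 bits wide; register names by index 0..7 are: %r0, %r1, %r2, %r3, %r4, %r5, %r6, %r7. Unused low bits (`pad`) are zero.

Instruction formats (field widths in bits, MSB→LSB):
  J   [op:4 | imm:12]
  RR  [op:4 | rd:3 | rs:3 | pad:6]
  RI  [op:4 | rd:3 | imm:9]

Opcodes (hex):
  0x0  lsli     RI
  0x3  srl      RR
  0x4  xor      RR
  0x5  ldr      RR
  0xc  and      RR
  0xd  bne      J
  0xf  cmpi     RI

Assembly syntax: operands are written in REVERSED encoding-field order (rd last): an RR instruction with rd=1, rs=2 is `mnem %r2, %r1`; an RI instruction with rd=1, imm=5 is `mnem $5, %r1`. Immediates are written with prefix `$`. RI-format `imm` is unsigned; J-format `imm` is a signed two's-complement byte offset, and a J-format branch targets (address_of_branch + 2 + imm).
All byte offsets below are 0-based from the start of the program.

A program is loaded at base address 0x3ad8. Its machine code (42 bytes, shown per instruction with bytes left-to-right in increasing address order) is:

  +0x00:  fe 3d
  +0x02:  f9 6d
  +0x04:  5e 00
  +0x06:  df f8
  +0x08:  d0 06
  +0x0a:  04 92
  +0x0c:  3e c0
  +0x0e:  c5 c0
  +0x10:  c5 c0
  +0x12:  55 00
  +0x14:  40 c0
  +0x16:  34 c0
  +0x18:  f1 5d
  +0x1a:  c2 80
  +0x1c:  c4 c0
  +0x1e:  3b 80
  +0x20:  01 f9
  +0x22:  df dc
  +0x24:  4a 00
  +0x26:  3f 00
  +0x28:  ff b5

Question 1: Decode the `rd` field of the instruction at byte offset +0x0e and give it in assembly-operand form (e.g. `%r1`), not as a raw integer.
%r2

[0e] c5 c0 → 0xc5c0
  opcode bits[15:12]=0xc: and/RR
  rd@[11:9]=0x2 ⇒ %r2
  rs@[8:6]=0x7 ⇒ %r7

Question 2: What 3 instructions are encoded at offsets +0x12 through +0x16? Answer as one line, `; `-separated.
ldr %r4, %r2; xor %r3, %r0; srl %r3, %r2

[12] 55 00 → 0x5500
  op=0x5500>>12=0x5 ⇒ ldr (RR)
  rd: (w>>9)&0x7=0x2 → %r2
  rs: (w>>6)&0x7=0x4 → %r4
[14] 40 c0 → 0x40c0
  op=0x40c0>>12=0x4 ⇒ xor (RR)
  rd: (w>>9)&0x7=0x0 → %r0
  rs: (w>>6)&0x7=0x3 → %r3
[16] 34 c0 → 0x34c0
  op=0x34c0>>12=0x3 ⇒ srl (RR)
  rd: (w>>9)&0x7=0x2 → %r2
  rs: (w>>6)&0x7=0x3 → %r3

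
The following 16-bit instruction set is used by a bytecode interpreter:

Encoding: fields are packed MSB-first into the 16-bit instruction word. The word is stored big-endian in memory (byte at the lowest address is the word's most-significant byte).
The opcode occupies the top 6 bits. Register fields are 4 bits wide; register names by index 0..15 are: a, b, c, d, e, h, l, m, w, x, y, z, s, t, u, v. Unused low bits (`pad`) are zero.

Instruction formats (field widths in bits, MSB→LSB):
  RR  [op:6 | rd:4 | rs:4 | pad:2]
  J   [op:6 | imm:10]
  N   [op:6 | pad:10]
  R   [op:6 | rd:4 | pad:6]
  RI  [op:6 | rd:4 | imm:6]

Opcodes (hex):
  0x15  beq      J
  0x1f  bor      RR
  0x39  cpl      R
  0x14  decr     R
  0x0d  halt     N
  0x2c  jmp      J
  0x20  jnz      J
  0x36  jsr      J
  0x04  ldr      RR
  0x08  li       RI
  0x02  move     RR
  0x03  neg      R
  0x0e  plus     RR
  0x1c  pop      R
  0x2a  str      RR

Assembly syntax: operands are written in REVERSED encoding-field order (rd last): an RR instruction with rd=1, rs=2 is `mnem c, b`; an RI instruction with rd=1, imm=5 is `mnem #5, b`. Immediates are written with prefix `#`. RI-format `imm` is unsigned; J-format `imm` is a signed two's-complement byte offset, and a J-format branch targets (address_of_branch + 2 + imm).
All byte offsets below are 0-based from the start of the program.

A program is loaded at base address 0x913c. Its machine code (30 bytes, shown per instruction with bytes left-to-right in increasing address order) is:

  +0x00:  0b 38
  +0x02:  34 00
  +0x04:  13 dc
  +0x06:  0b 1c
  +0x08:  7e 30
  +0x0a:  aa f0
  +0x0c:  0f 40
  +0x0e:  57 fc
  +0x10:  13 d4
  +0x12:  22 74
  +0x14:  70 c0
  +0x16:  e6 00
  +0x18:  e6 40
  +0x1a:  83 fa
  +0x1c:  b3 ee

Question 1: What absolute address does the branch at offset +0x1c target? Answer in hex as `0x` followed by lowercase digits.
0x9148

[1c] b3 ee → 0xb3ee
  opcode bits[15:10]=0x2c: jmp/J
  imm: (w>>0)&0x3ff=0x3ee (s10→-18) → #-18
  target = base 0x913c + off 0x1c + 2 + imm -18 = 0x9148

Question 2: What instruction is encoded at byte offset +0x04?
@+04  big-endian(13 dc) = 0x13dc
  op=0x13dc>>10=0x4 ⇒ ldr (RR)
  [9:6] rd=15 = v
  [5:2] rs=7 = m

ldr m, v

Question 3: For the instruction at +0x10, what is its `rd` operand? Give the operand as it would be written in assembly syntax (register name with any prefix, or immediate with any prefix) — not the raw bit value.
v

+0x10: 13 d4 ⇒ word 0x13d4 (big)
  top 6b → 0x4 → ldr [RR]
  rd@[9:6]=0xf ⇒ v
  rs@[5:2]=0x5 ⇒ h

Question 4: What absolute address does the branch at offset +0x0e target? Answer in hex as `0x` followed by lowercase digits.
0x9148

@+0e  big-endian(57 fc) = 0x57fc
  opcode bits[15:10]=0x15: beq/J
  imm@[9:0]=0x3fc (s10→-4) ⇒ #-4
  target = base 0x913c + off 0x0e + 2 + imm -4 = 0x9148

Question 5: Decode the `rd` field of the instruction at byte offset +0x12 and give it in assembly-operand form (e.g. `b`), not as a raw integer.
@+12  big-endian(22 74) = 0x2274
  opcode bits[15:10]=0x8: li/RI
  rd: (w>>6)&0xf=0x9 → x
  imm: (w>>0)&0x3f=0x34 → #52

x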